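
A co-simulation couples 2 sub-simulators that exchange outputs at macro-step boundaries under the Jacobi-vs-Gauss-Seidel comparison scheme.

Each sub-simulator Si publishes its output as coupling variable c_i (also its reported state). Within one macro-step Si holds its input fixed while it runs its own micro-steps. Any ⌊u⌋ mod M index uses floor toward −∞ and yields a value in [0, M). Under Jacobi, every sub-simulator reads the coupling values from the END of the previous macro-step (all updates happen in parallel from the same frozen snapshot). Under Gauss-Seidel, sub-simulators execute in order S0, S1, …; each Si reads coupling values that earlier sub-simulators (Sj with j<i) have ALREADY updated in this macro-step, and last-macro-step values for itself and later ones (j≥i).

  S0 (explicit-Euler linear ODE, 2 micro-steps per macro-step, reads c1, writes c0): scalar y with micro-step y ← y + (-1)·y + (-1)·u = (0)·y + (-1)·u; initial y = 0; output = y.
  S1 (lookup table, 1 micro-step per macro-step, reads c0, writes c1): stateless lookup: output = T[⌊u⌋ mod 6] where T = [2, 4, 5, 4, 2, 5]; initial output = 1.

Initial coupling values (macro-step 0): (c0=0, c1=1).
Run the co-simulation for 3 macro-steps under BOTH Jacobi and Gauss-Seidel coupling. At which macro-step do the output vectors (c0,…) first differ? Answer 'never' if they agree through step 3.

[Jacobi] macro 1: S0 reads c1=1 → after 2×micro: -1; S1 reads c0=0 → after 1×micro: 2 ⇒ (c0=-1, c1=2)
[Jacobi] macro 2: S0 reads c1=2 → after 2×micro: -2; S1 reads c0=-1 → after 1×micro: 5 ⇒ (c0=-2, c1=5)
[Jacobi] macro 3: S0 reads c1=5 → after 2×micro: -5; S1 reads c0=-2 → after 1×micro: 2 ⇒ (c0=-5, c1=2)
[Gauss-Seidel] macro 1: S0 reads c1=1 → after 2×micro: -1; S1 reads c0=-1 → after 1×micro: 5 ⇒ (c0=-1, c1=5)
[Gauss-Seidel] macro 2: S0 reads c1=5 → after 2×micro: -5; S1 reads c0=-5 → after 1×micro: 4 ⇒ (c0=-5, c1=4)
[Gauss-Seidel] macro 3: S0 reads c1=4 → after 2×micro: -4; S1 reads c0=-4 → after 1×micro: 5 ⇒ (c0=-4, c1=5)

first divergence at macro-step: 1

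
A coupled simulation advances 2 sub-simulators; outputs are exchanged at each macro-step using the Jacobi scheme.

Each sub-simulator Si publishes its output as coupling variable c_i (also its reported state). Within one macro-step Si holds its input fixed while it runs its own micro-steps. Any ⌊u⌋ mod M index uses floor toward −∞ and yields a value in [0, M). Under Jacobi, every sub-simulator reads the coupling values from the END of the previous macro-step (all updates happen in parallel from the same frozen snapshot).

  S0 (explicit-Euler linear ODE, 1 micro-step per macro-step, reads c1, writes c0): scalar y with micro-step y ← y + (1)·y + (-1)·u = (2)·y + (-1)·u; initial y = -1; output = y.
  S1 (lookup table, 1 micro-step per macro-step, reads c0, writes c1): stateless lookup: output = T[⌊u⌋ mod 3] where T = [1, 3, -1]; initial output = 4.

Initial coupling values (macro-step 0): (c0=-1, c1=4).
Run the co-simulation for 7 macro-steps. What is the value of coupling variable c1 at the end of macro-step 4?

c1 at macro-step 4 = 3

macro 1: S0 reads c1=4 → after 1×micro: -6; S1 reads c0=-1 → after 1×micro: -1 ⇒ (c0=-6, c1=-1)
macro 2: S0 reads c1=-1 → after 1×micro: -11; S1 reads c0=-6 → after 1×micro: 1 ⇒ (c0=-11, c1=1)
macro 3: S0 reads c1=1 → after 1×micro: -23; S1 reads c0=-11 → after 1×micro: 3 ⇒ (c0=-23, c1=3)
macro 4: S0 reads c1=3 → after 1×micro: -49; S1 reads c0=-23 → after 1×micro: 3 ⇒ (c0=-49, c1=3)
macro 5: S0 reads c1=3 → after 1×micro: -101; S1 reads c0=-49 → after 1×micro: -1 ⇒ (c0=-101, c1=-1)
macro 6: S0 reads c1=-1 → after 1×micro: -201; S1 reads c0=-101 → after 1×micro: 3 ⇒ (c0=-201, c1=3)
macro 7: S0 reads c1=3 → after 1×micro: -405; S1 reads c0=-201 → after 1×micro: 1 ⇒ (c0=-405, c1=1)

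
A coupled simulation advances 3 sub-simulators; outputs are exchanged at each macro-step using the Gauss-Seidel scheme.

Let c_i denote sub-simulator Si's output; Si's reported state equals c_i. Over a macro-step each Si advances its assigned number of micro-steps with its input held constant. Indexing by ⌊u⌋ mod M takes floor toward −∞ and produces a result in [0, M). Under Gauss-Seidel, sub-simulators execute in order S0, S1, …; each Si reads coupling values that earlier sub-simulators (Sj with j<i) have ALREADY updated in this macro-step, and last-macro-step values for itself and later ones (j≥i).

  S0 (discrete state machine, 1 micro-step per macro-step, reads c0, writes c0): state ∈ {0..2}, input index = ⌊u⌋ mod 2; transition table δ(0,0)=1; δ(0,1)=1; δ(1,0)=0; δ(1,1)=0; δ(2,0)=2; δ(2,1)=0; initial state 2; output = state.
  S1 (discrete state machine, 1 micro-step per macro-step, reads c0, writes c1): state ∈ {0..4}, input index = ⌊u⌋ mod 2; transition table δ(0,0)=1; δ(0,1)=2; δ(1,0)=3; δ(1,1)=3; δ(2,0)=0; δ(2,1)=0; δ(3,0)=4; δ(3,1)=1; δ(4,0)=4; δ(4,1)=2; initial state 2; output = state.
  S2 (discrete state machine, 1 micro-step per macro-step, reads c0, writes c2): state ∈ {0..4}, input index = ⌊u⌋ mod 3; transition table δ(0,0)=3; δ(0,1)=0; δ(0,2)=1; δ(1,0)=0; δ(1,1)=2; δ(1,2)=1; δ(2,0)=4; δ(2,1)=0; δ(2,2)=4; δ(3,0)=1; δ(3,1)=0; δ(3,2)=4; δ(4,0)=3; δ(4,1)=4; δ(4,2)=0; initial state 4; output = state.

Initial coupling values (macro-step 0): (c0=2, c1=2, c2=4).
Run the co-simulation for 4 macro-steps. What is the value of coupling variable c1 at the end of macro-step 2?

c1 at macro-step 2 = 1

macro 1: S0 reads c0=2 → after 1×micro: 2; S1 reads c0=2 → after 1×micro: 0; S2 reads c0=2 → after 1×micro: 0 ⇒ (c0=2, c1=0, c2=0)
macro 2: S0 reads c0=2 → after 1×micro: 2; S1 reads c0=2 → after 1×micro: 1; S2 reads c0=2 → after 1×micro: 1 ⇒ (c0=2, c1=1, c2=1)
macro 3: S0 reads c0=2 → after 1×micro: 2; S1 reads c0=2 → after 1×micro: 3; S2 reads c0=2 → after 1×micro: 1 ⇒ (c0=2, c1=3, c2=1)
macro 4: S0 reads c0=2 → after 1×micro: 2; S1 reads c0=2 → after 1×micro: 4; S2 reads c0=2 → after 1×micro: 1 ⇒ (c0=2, c1=4, c2=1)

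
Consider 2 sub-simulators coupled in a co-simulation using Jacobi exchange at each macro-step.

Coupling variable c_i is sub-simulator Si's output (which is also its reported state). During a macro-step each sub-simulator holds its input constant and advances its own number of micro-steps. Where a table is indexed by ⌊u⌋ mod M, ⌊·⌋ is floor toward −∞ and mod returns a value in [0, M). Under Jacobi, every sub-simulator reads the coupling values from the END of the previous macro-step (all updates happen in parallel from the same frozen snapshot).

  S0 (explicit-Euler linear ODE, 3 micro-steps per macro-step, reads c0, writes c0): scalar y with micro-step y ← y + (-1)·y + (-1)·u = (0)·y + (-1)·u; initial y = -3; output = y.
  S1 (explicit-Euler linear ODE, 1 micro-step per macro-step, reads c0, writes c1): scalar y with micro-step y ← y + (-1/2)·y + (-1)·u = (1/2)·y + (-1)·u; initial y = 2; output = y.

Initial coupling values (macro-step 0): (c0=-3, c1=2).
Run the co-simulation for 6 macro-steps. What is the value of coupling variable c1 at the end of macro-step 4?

c1 at macro-step 4 = -7/4

macro 1: S0 reads c0=-3 → after 3×micro: 3; S1 reads c0=-3 → after 1×micro: 4 ⇒ (c0=3, c1=4)
macro 2: S0 reads c0=3 → after 3×micro: -3; S1 reads c0=3 → after 1×micro: -1 ⇒ (c0=-3, c1=-1)
macro 3: S0 reads c0=-3 → after 3×micro: 3; S1 reads c0=-3 → after 1×micro: 5/2 ⇒ (c0=3, c1=5/2)
macro 4: S0 reads c0=3 → after 3×micro: -3; S1 reads c0=3 → after 1×micro: -7/4 ⇒ (c0=-3, c1=-7/4)
macro 5: S0 reads c0=-3 → after 3×micro: 3; S1 reads c0=-3 → after 1×micro: 17/8 ⇒ (c0=3, c1=17/8)
macro 6: S0 reads c0=3 → after 3×micro: -3; S1 reads c0=3 → after 1×micro: -31/16 ⇒ (c0=-3, c1=-31/16)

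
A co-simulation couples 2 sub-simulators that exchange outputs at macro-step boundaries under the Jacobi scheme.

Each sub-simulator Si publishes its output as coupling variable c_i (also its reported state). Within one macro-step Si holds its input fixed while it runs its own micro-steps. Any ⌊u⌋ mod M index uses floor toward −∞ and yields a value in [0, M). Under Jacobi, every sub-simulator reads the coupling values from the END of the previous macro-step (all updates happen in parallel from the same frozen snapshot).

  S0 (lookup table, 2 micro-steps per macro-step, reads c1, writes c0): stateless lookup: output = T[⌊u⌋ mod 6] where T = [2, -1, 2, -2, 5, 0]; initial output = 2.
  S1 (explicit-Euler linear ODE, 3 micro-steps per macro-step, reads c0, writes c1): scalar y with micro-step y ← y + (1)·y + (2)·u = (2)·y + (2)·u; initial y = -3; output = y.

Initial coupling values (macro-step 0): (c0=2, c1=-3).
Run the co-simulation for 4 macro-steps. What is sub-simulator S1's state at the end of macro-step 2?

macro 1: S0 reads c1=-3 → after 2×micro: -2; S1 reads c0=2 → after 3×micro: 4 ⇒ (c0=-2, c1=4)
macro 2: S0 reads c1=4 → after 2×micro: 5; S1 reads c0=-2 → after 3×micro: 4 ⇒ (c0=5, c1=4)
macro 3: S0 reads c1=4 → after 2×micro: 5; S1 reads c0=5 → after 3×micro: 102 ⇒ (c0=5, c1=102)
macro 4: S0 reads c1=102 → after 2×micro: 2; S1 reads c0=5 → after 3×micro: 886 ⇒ (c0=2, c1=886)

S1 state at macro-step 2 = 4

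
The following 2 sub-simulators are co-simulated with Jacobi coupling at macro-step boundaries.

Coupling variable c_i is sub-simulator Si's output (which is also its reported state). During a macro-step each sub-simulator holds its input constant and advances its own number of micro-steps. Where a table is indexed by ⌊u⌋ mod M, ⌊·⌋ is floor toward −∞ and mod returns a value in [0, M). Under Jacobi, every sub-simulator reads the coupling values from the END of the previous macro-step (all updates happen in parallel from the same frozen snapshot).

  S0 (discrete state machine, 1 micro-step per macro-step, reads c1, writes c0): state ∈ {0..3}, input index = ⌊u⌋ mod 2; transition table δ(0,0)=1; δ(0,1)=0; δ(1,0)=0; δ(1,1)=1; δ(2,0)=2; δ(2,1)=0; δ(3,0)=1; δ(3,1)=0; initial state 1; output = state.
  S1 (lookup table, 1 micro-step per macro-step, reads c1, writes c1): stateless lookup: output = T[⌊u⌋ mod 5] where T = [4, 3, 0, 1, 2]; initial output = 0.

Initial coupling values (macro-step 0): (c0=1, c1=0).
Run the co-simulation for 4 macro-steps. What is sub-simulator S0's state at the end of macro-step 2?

S0 state at macro-step 2 = 1

macro 1: S0 reads c1=0 → after 1×micro: 0; S1 reads c1=0 → after 1×micro: 4 ⇒ (c0=0, c1=4)
macro 2: S0 reads c1=4 → after 1×micro: 1; S1 reads c1=4 → after 1×micro: 2 ⇒ (c0=1, c1=2)
macro 3: S0 reads c1=2 → after 1×micro: 0; S1 reads c1=2 → after 1×micro: 0 ⇒ (c0=0, c1=0)
macro 4: S0 reads c1=0 → after 1×micro: 1; S1 reads c1=0 → after 1×micro: 4 ⇒ (c0=1, c1=4)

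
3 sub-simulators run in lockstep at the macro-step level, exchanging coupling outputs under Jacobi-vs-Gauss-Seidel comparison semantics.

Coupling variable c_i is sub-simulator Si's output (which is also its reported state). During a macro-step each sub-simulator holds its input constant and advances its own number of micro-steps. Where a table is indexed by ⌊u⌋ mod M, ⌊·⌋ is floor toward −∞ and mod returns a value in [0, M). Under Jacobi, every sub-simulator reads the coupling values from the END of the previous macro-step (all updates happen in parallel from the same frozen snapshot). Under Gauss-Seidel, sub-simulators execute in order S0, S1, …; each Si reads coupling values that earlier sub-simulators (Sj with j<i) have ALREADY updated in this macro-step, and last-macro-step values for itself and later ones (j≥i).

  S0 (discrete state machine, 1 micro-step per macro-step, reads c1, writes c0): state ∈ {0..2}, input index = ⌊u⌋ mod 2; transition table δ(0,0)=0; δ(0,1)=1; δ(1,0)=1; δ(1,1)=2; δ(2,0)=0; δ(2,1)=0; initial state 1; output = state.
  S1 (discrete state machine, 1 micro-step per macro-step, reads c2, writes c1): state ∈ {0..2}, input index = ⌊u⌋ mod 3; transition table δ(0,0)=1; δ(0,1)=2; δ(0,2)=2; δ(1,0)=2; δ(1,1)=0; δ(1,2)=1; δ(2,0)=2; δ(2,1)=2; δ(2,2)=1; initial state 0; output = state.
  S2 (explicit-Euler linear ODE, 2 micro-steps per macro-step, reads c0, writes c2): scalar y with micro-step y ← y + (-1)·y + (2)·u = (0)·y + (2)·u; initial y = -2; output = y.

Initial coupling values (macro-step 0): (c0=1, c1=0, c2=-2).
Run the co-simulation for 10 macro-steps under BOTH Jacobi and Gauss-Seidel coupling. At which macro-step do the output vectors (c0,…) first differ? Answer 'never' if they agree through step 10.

first divergence at macro-step: 3

[Jacobi] macro 1: S0 reads c1=0 → after 1×micro: 1; S1 reads c2=-2 → after 1×micro: 2; S2 reads c0=1 → after 2×micro: 2 ⇒ (c0=1, c1=2, c2=2)
[Jacobi] macro 2: S0 reads c1=2 → after 1×micro: 1; S1 reads c2=2 → after 1×micro: 1; S2 reads c0=1 → after 2×micro: 2 ⇒ (c0=1, c1=1, c2=2)
[Jacobi] macro 3: S0 reads c1=1 → after 1×micro: 2; S1 reads c2=2 → after 1×micro: 1; S2 reads c0=1 → after 2×micro: 2 ⇒ (c0=2, c1=1, c2=2)
[Jacobi] macro 4: S0 reads c1=1 → after 1×micro: 0; S1 reads c2=2 → after 1×micro: 1; S2 reads c0=2 → after 2×micro: 4 ⇒ (c0=0, c1=1, c2=4)
[Jacobi] macro 5: S0 reads c1=1 → after 1×micro: 1; S1 reads c2=4 → after 1×micro: 0; S2 reads c0=0 → after 2×micro: 0 ⇒ (c0=1, c1=0, c2=0)
[Jacobi] macro 6: S0 reads c1=0 → after 1×micro: 1; S1 reads c2=0 → after 1×micro: 1; S2 reads c0=1 → after 2×micro: 2 ⇒ (c0=1, c1=1, c2=2)
[Jacobi] macro 7: S0 reads c1=1 → after 1×micro: 2; S1 reads c2=2 → after 1×micro: 1; S2 reads c0=1 → after 2×micro: 2 ⇒ (c0=2, c1=1, c2=2)
[Jacobi] macro 8: S0 reads c1=1 → after 1×micro: 0; S1 reads c2=2 → after 1×micro: 1; S2 reads c0=2 → after 2×micro: 4 ⇒ (c0=0, c1=1, c2=4)
[Jacobi] macro 9: S0 reads c1=1 → after 1×micro: 1; S1 reads c2=4 → after 1×micro: 0; S2 reads c0=0 → after 2×micro: 0 ⇒ (c0=1, c1=0, c2=0)
[Jacobi] macro 10: S0 reads c1=0 → after 1×micro: 1; S1 reads c2=0 → after 1×micro: 1; S2 reads c0=1 → after 2×micro: 2 ⇒ (c0=1, c1=1, c2=2)
[Gauss-Seidel] macro 1: S0 reads c1=0 → after 1×micro: 1; S1 reads c2=-2 → after 1×micro: 2; S2 reads c0=1 → after 2×micro: 2 ⇒ (c0=1, c1=2, c2=2)
[Gauss-Seidel] macro 2: S0 reads c1=2 → after 1×micro: 1; S1 reads c2=2 → after 1×micro: 1; S2 reads c0=1 → after 2×micro: 2 ⇒ (c0=1, c1=1, c2=2)
[Gauss-Seidel] macro 3: S0 reads c1=1 → after 1×micro: 2; S1 reads c2=2 → after 1×micro: 1; S2 reads c0=2 → after 2×micro: 4 ⇒ (c0=2, c1=1, c2=4)
[Gauss-Seidel] macro 4: S0 reads c1=1 → after 1×micro: 0; S1 reads c2=4 → after 1×micro: 0; S2 reads c0=0 → after 2×micro: 0 ⇒ (c0=0, c1=0, c2=0)
[Gauss-Seidel] macro 5: S0 reads c1=0 → after 1×micro: 0; S1 reads c2=0 → after 1×micro: 1; S2 reads c0=0 → after 2×micro: 0 ⇒ (c0=0, c1=1, c2=0)
[Gauss-Seidel] macro 6: S0 reads c1=1 → after 1×micro: 1; S1 reads c2=0 → after 1×micro: 2; S2 reads c0=1 → after 2×micro: 2 ⇒ (c0=1, c1=2, c2=2)
[Gauss-Seidel] macro 7: S0 reads c1=2 → after 1×micro: 1; S1 reads c2=2 → after 1×micro: 1; S2 reads c0=1 → after 2×micro: 2 ⇒ (c0=1, c1=1, c2=2)
[Gauss-Seidel] macro 8: S0 reads c1=1 → after 1×micro: 2; S1 reads c2=2 → after 1×micro: 1; S2 reads c0=2 → after 2×micro: 4 ⇒ (c0=2, c1=1, c2=4)
[Gauss-Seidel] macro 9: S0 reads c1=1 → after 1×micro: 0; S1 reads c2=4 → after 1×micro: 0; S2 reads c0=0 → after 2×micro: 0 ⇒ (c0=0, c1=0, c2=0)
[Gauss-Seidel] macro 10: S0 reads c1=0 → after 1×micro: 0; S1 reads c2=0 → after 1×micro: 1; S2 reads c0=0 → after 2×micro: 0 ⇒ (c0=0, c1=1, c2=0)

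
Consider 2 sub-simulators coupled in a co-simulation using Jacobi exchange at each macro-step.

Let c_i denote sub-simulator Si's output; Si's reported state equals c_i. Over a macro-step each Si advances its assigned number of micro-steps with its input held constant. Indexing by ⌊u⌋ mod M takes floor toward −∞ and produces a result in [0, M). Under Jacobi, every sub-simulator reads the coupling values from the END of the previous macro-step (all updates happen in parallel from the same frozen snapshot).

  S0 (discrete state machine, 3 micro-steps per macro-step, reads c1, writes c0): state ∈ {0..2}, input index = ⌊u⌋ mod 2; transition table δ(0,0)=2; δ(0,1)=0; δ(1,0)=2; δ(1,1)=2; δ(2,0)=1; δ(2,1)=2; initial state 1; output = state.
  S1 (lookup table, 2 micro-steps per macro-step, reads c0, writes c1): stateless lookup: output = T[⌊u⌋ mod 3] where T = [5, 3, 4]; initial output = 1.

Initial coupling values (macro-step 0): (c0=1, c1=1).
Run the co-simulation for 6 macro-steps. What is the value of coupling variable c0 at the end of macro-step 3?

c0 at macro-step 3 = 1

macro 1: S0 reads c1=1 → after 3×micro: 2; S1 reads c0=1 → after 2×micro: 3 ⇒ (c0=2, c1=3)
macro 2: S0 reads c1=3 → after 3×micro: 2; S1 reads c0=2 → after 2×micro: 4 ⇒ (c0=2, c1=4)
macro 3: S0 reads c1=4 → after 3×micro: 1; S1 reads c0=2 → after 2×micro: 4 ⇒ (c0=1, c1=4)
macro 4: S0 reads c1=4 → after 3×micro: 2; S1 reads c0=1 → after 2×micro: 3 ⇒ (c0=2, c1=3)
macro 5: S0 reads c1=3 → after 3×micro: 2; S1 reads c0=2 → after 2×micro: 4 ⇒ (c0=2, c1=4)
macro 6: S0 reads c1=4 → after 3×micro: 1; S1 reads c0=2 → after 2×micro: 4 ⇒ (c0=1, c1=4)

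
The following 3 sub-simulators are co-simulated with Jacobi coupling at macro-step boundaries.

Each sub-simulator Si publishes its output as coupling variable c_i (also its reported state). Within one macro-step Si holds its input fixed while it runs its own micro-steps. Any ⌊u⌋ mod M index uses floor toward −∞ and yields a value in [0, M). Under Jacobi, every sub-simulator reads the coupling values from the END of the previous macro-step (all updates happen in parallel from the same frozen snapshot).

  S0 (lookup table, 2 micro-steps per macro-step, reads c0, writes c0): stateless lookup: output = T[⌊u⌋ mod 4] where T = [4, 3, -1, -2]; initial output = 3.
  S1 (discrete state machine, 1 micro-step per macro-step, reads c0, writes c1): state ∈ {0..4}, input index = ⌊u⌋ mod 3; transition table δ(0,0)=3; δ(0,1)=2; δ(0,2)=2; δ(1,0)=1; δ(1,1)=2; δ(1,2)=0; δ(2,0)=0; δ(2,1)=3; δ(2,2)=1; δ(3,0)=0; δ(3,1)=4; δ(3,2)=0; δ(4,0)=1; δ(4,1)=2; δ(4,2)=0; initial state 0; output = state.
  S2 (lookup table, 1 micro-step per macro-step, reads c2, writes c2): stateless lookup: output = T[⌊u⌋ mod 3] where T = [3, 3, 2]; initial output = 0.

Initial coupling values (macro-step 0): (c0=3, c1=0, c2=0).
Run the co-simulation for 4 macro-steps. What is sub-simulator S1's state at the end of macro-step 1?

S1 state at macro-step 1 = 3

macro 1: S0 reads c0=3 → after 2×micro: -2; S1 reads c0=3 → after 1×micro: 3; S2 reads c2=0 → after 1×micro: 3 ⇒ (c0=-2, c1=3, c2=3)
macro 2: S0 reads c0=-2 → after 2×micro: -1; S1 reads c0=-2 → after 1×micro: 4; S2 reads c2=3 → after 1×micro: 3 ⇒ (c0=-1, c1=4, c2=3)
macro 3: S0 reads c0=-1 → after 2×micro: -2; S1 reads c0=-1 → after 1×micro: 0; S2 reads c2=3 → after 1×micro: 3 ⇒ (c0=-2, c1=0, c2=3)
macro 4: S0 reads c0=-2 → after 2×micro: -1; S1 reads c0=-2 → after 1×micro: 2; S2 reads c2=3 → after 1×micro: 3 ⇒ (c0=-1, c1=2, c2=3)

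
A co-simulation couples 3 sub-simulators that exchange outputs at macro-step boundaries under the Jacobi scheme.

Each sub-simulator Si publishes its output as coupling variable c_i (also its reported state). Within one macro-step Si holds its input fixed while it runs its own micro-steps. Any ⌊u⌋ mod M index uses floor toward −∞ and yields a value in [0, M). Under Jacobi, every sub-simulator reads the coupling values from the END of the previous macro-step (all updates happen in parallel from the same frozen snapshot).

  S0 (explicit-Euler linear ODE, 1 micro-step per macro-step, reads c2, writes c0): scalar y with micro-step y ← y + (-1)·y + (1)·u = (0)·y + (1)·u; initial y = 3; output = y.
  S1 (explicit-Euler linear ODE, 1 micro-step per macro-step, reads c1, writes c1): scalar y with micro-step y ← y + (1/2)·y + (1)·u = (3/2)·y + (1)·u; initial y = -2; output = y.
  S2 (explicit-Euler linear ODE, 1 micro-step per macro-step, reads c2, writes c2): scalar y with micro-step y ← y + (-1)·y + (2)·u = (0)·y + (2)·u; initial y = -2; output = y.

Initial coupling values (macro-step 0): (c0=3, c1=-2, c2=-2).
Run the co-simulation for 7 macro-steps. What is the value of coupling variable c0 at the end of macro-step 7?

macro 1: S0 reads c2=-2 → after 1×micro: -2; S1 reads c1=-2 → after 1×micro: -5; S2 reads c2=-2 → after 1×micro: -4 ⇒ (c0=-2, c1=-5, c2=-4)
macro 2: S0 reads c2=-4 → after 1×micro: -4; S1 reads c1=-5 → after 1×micro: -25/2; S2 reads c2=-4 → after 1×micro: -8 ⇒ (c0=-4, c1=-25/2, c2=-8)
macro 3: S0 reads c2=-8 → after 1×micro: -8; S1 reads c1=-25/2 → after 1×micro: -125/4; S2 reads c2=-8 → after 1×micro: -16 ⇒ (c0=-8, c1=-125/4, c2=-16)
macro 4: S0 reads c2=-16 → after 1×micro: -16; S1 reads c1=-125/4 → after 1×micro: -625/8; S2 reads c2=-16 → after 1×micro: -32 ⇒ (c0=-16, c1=-625/8, c2=-32)
macro 5: S0 reads c2=-32 → after 1×micro: -32; S1 reads c1=-625/8 → after 1×micro: -3125/16; S2 reads c2=-32 → after 1×micro: -64 ⇒ (c0=-32, c1=-3125/16, c2=-64)
macro 6: S0 reads c2=-64 → after 1×micro: -64; S1 reads c1=-3125/16 → after 1×micro: -15625/32; S2 reads c2=-64 → after 1×micro: -128 ⇒ (c0=-64, c1=-15625/32, c2=-128)
macro 7: S0 reads c2=-128 → after 1×micro: -128; S1 reads c1=-15625/32 → after 1×micro: -78125/64; S2 reads c2=-128 → after 1×micro: -256 ⇒ (c0=-128, c1=-78125/64, c2=-256)

c0 at macro-step 7 = -128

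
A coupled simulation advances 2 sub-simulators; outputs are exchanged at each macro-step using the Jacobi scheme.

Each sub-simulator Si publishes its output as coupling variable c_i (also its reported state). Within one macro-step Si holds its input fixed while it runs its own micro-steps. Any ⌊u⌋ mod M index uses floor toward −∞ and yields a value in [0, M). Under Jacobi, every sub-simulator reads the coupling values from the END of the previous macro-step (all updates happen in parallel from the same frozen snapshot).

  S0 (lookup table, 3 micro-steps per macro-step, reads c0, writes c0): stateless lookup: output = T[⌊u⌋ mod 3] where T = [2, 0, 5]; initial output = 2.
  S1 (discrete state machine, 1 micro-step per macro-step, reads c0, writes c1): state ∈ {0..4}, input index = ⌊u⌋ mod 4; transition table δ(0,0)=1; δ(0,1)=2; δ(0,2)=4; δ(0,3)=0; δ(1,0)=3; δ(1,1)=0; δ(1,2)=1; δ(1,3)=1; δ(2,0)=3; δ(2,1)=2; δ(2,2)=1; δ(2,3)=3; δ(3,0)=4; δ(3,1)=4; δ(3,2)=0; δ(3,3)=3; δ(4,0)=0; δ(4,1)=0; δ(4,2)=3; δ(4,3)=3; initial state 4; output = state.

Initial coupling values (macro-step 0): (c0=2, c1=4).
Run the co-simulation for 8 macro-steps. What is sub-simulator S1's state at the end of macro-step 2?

S1 state at macro-step 2 = 4

macro 1: S0 reads c0=2 → after 3×micro: 5; S1 reads c0=2 → after 1×micro: 3 ⇒ (c0=5, c1=3)
macro 2: S0 reads c0=5 → after 3×micro: 5; S1 reads c0=5 → after 1×micro: 4 ⇒ (c0=5, c1=4)
macro 3: S0 reads c0=5 → after 3×micro: 5; S1 reads c0=5 → after 1×micro: 0 ⇒ (c0=5, c1=0)
macro 4: S0 reads c0=5 → after 3×micro: 5; S1 reads c0=5 → after 1×micro: 2 ⇒ (c0=5, c1=2)
macro 5: S0 reads c0=5 → after 3×micro: 5; S1 reads c0=5 → after 1×micro: 2 ⇒ (c0=5, c1=2)
macro 6: S0 reads c0=5 → after 3×micro: 5; S1 reads c0=5 → after 1×micro: 2 ⇒ (c0=5, c1=2)
macro 7: S0 reads c0=5 → after 3×micro: 5; S1 reads c0=5 → after 1×micro: 2 ⇒ (c0=5, c1=2)
macro 8: S0 reads c0=5 → after 3×micro: 5; S1 reads c0=5 → after 1×micro: 2 ⇒ (c0=5, c1=2)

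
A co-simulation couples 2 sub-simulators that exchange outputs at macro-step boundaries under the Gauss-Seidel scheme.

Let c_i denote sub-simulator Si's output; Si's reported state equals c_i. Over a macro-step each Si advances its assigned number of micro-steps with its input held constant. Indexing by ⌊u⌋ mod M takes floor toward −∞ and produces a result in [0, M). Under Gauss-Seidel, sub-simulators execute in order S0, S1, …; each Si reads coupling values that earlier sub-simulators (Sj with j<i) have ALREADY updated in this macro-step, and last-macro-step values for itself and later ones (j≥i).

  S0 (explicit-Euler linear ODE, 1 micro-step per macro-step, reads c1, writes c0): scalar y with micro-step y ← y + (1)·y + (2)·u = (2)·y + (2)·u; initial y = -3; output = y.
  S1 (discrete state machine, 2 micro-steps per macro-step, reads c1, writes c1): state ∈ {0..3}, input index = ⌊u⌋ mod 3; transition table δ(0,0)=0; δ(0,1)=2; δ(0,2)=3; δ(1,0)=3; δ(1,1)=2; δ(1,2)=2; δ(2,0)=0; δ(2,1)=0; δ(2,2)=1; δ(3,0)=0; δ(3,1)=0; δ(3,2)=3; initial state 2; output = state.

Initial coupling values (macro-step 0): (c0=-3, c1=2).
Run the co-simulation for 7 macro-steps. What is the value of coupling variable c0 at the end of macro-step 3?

c0 at macro-step 3 = 4

macro 1: S0 reads c1=2 → after 1×micro: -2; S1 reads c1=2 → after 2×micro: 2 ⇒ (c0=-2, c1=2)
macro 2: S0 reads c1=2 → after 1×micro: 0; S1 reads c1=2 → after 2×micro: 2 ⇒ (c0=0, c1=2)
macro 3: S0 reads c1=2 → after 1×micro: 4; S1 reads c1=2 → after 2×micro: 2 ⇒ (c0=4, c1=2)
macro 4: S0 reads c1=2 → after 1×micro: 12; S1 reads c1=2 → after 2×micro: 2 ⇒ (c0=12, c1=2)
macro 5: S0 reads c1=2 → after 1×micro: 28; S1 reads c1=2 → after 2×micro: 2 ⇒ (c0=28, c1=2)
macro 6: S0 reads c1=2 → after 1×micro: 60; S1 reads c1=2 → after 2×micro: 2 ⇒ (c0=60, c1=2)
macro 7: S0 reads c1=2 → after 1×micro: 124; S1 reads c1=2 → after 2×micro: 2 ⇒ (c0=124, c1=2)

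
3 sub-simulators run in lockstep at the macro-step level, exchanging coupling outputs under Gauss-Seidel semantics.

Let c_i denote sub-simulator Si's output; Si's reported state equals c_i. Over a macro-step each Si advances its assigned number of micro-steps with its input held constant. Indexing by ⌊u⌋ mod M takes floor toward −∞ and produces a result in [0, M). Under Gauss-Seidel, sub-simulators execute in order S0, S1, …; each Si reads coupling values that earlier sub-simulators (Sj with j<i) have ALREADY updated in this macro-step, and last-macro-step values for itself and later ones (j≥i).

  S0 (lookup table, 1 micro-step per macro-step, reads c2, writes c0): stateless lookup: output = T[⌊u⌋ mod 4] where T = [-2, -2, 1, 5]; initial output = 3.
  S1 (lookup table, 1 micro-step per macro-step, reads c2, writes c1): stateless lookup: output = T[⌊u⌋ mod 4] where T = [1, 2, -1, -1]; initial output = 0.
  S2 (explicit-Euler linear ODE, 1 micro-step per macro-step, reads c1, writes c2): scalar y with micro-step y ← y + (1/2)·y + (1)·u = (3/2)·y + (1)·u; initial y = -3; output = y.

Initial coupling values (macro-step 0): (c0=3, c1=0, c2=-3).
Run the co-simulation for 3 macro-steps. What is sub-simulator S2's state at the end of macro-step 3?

S2 state at macro-step 3 = -29/8

macro 1: S0 reads c2=-3 → after 1×micro: -2; S1 reads c2=-3 → after 1×micro: 2; S2 reads c1=2 → after 1×micro: -5/2 ⇒ (c0=-2, c1=2, c2=-5/2)
macro 2: S0 reads c2=-5/2 → after 1×micro: -2; S1 reads c2=-5/2 → after 1×micro: 2; S2 reads c1=2 → after 1×micro: -7/4 ⇒ (c0=-2, c1=2, c2=-7/4)
macro 3: S0 reads c2=-7/4 → after 1×micro: 1; S1 reads c2=-7/4 → after 1×micro: -1; S2 reads c1=-1 → after 1×micro: -29/8 ⇒ (c0=1, c1=-1, c2=-29/8)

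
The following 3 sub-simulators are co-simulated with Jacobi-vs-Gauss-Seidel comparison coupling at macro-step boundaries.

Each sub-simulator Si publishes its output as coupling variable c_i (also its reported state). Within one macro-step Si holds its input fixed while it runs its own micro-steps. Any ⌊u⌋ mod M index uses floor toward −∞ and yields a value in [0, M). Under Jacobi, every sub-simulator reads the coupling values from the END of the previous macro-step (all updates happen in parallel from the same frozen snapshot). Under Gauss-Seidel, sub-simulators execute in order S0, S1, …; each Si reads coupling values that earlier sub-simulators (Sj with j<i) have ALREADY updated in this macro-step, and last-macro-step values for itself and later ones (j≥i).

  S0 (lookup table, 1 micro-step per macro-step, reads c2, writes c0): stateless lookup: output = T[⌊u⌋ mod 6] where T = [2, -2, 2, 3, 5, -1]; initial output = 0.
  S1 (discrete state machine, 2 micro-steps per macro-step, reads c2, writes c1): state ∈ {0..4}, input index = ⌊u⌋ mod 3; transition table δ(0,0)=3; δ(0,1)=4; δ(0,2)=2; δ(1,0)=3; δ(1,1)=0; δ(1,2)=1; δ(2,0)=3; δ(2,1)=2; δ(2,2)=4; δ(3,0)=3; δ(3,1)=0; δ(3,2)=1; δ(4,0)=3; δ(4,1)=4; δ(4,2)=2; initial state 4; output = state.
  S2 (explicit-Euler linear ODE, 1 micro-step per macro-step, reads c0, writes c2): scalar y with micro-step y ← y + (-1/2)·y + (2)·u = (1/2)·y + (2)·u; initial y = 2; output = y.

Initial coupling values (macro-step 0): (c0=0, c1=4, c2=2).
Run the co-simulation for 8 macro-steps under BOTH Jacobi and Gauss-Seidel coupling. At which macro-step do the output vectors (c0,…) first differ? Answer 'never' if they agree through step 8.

first divergence at macro-step: 1

[Jacobi] macro 1: S0 reads c2=2 → after 1×micro: 2; S1 reads c2=2 → after 2×micro: 4; S2 reads c0=0 → after 1×micro: 1 ⇒ (c0=2, c1=4, c2=1)
[Jacobi] macro 2: S0 reads c2=1 → after 1×micro: -2; S1 reads c2=1 → after 2×micro: 4; S2 reads c0=2 → after 1×micro: 9/2 ⇒ (c0=-2, c1=4, c2=9/2)
[Jacobi] macro 3: S0 reads c2=9/2 → after 1×micro: 5; S1 reads c2=9/2 → after 2×micro: 4; S2 reads c0=-2 → after 1×micro: -7/4 ⇒ (c0=5, c1=4, c2=-7/4)
[Jacobi] macro 4: S0 reads c2=-7/4 → after 1×micro: 5; S1 reads c2=-7/4 → after 2×micro: 4; S2 reads c0=5 → after 1×micro: 73/8 ⇒ (c0=5, c1=4, c2=73/8)
[Jacobi] macro 5: S0 reads c2=73/8 → after 1×micro: 3; S1 reads c2=73/8 → after 2×micro: 3; S2 reads c0=5 → after 1×micro: 233/16 ⇒ (c0=3, c1=3, c2=233/16)
[Jacobi] macro 6: S0 reads c2=233/16 → after 1×micro: 2; S1 reads c2=233/16 → after 2×micro: 1; S2 reads c0=3 → after 1×micro: 425/32 ⇒ (c0=2, c1=1, c2=425/32)
[Jacobi] macro 7: S0 reads c2=425/32 → after 1×micro: -2; S1 reads c2=425/32 → after 2×micro: 4; S2 reads c0=2 → after 1×micro: 681/64 ⇒ (c0=-2, c1=4, c2=681/64)
[Jacobi] macro 8: S0 reads c2=681/64 → after 1×micro: 5; S1 reads c2=681/64 → after 2×micro: 4; S2 reads c0=-2 → after 1×micro: 169/128 ⇒ (c0=5, c1=4, c2=169/128)
[Gauss-Seidel] macro 1: S0 reads c2=2 → after 1×micro: 2; S1 reads c2=2 → after 2×micro: 4; S2 reads c0=2 → after 1×micro: 5 ⇒ (c0=2, c1=4, c2=5)
[Gauss-Seidel] macro 2: S0 reads c2=5 → after 1×micro: -1; S1 reads c2=5 → after 2×micro: 4; S2 reads c0=-1 → after 1×micro: 1/2 ⇒ (c0=-1, c1=4, c2=1/2)
[Gauss-Seidel] macro 3: S0 reads c2=1/2 → after 1×micro: 2; S1 reads c2=1/2 → after 2×micro: 3; S2 reads c0=2 → after 1×micro: 17/4 ⇒ (c0=2, c1=3, c2=17/4)
[Gauss-Seidel] macro 4: S0 reads c2=17/4 → after 1×micro: 5; S1 reads c2=17/4 → after 2×micro: 4; S2 reads c0=5 → after 1×micro: 97/8 ⇒ (c0=5, c1=4, c2=97/8)
[Gauss-Seidel] macro 5: S0 reads c2=97/8 → after 1×micro: 2; S1 reads c2=97/8 → after 2×micro: 3; S2 reads c0=2 → after 1×micro: 161/16 ⇒ (c0=2, c1=3, c2=161/16)
[Gauss-Seidel] macro 6: S0 reads c2=161/16 → after 1×micro: 5; S1 reads c2=161/16 → after 2×micro: 4; S2 reads c0=5 → after 1×micro: 481/32 ⇒ (c0=5, c1=4, c2=481/32)
[Gauss-Seidel] macro 7: S0 reads c2=481/32 → after 1×micro: 3; S1 reads c2=481/32 → after 2×micro: 3; S2 reads c0=3 → after 1×micro: 865/64 ⇒ (c0=3, c1=3, c2=865/64)
[Gauss-Seidel] macro 8: S0 reads c2=865/64 → after 1×micro: -2; S1 reads c2=865/64 → after 2×micro: 4; S2 reads c0=-2 → after 1×micro: 353/128 ⇒ (c0=-2, c1=4, c2=353/128)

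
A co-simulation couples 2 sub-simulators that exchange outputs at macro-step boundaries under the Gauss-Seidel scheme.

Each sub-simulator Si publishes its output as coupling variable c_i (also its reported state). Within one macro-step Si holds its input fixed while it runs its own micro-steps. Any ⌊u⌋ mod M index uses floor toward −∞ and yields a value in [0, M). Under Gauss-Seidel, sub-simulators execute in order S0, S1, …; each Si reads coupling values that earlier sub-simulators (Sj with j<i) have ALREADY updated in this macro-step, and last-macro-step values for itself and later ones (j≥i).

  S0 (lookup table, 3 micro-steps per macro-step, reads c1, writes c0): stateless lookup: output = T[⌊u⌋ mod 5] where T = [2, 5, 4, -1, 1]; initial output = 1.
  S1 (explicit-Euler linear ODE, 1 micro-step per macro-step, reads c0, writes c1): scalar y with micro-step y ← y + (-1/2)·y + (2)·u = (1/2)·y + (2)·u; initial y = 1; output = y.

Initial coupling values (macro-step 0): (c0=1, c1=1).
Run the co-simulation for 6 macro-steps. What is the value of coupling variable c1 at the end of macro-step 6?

c1 at macro-step 6 = 277/64

macro 1: S0 reads c1=1 → after 3×micro: 5; S1 reads c0=5 → after 1×micro: 21/2 ⇒ (c0=5, c1=21/2)
macro 2: S0 reads c1=21/2 → after 3×micro: 2; S1 reads c0=2 → after 1×micro: 37/4 ⇒ (c0=2, c1=37/4)
macro 3: S0 reads c1=37/4 → after 3×micro: 1; S1 reads c0=1 → after 1×micro: 53/8 ⇒ (c0=1, c1=53/8)
macro 4: S0 reads c1=53/8 → after 3×micro: 5; S1 reads c0=5 → after 1×micro: 213/16 ⇒ (c0=5, c1=213/16)
macro 5: S0 reads c1=213/16 → after 3×micro: -1; S1 reads c0=-1 → after 1×micro: 149/32 ⇒ (c0=-1, c1=149/32)
macro 6: S0 reads c1=149/32 → after 3×micro: 1; S1 reads c0=1 → after 1×micro: 277/64 ⇒ (c0=1, c1=277/64)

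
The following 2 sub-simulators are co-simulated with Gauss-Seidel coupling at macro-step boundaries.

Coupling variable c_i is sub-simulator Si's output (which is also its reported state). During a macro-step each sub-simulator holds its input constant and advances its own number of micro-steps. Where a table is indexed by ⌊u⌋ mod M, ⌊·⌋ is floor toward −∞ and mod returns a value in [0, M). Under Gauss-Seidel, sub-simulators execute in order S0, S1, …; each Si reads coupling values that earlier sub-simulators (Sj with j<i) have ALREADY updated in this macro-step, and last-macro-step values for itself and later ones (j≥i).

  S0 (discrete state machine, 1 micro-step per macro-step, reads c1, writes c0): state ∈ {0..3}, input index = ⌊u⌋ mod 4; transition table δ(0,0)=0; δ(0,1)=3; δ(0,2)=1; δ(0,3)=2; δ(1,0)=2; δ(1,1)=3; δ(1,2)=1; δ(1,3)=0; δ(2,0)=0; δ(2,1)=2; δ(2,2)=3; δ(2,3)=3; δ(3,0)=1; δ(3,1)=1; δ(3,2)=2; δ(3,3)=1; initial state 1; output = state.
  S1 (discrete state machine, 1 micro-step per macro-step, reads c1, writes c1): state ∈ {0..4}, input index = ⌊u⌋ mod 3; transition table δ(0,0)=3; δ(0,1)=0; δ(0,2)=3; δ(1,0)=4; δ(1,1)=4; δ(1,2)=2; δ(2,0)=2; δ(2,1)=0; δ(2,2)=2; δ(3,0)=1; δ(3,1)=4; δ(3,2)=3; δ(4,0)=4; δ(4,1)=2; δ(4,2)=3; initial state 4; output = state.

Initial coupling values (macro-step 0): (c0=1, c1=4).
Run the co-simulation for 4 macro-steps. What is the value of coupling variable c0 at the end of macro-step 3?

macro 1: S0 reads c1=4 → after 1×micro: 2; S1 reads c1=4 → after 1×micro: 2 ⇒ (c0=2, c1=2)
macro 2: S0 reads c1=2 → after 1×micro: 3; S1 reads c1=2 → after 1×micro: 2 ⇒ (c0=3, c1=2)
macro 3: S0 reads c1=2 → after 1×micro: 2; S1 reads c1=2 → after 1×micro: 2 ⇒ (c0=2, c1=2)
macro 4: S0 reads c1=2 → after 1×micro: 3; S1 reads c1=2 → after 1×micro: 2 ⇒ (c0=3, c1=2)

c0 at macro-step 3 = 2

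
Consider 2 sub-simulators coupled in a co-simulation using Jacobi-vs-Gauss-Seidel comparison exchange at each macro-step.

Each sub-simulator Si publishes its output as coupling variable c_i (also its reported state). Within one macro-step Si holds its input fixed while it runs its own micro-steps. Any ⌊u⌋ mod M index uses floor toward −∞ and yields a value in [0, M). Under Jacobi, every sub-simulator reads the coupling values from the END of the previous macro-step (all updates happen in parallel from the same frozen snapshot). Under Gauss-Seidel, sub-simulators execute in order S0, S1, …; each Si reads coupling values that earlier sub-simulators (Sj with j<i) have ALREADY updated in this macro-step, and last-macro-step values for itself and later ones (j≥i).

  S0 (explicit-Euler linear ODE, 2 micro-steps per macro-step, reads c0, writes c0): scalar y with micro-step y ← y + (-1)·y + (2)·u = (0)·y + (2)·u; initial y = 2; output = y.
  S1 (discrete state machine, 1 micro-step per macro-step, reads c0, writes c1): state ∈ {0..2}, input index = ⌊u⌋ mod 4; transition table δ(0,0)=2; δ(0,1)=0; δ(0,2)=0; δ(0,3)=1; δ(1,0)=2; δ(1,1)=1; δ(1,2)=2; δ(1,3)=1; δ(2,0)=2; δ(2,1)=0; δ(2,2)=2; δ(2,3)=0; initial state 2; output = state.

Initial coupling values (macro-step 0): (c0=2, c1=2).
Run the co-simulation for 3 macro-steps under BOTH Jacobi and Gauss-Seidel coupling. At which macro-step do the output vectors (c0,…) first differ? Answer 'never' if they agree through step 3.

[Jacobi] macro 1: S0 reads c0=2 → after 2×micro: 4; S1 reads c0=2 → after 1×micro: 2 ⇒ (c0=4, c1=2)
[Jacobi] macro 2: S0 reads c0=4 → after 2×micro: 8; S1 reads c0=4 → after 1×micro: 2 ⇒ (c0=8, c1=2)
[Jacobi] macro 3: S0 reads c0=8 → after 2×micro: 16; S1 reads c0=8 → after 1×micro: 2 ⇒ (c0=16, c1=2)
[Gauss-Seidel] macro 1: S0 reads c0=2 → after 2×micro: 4; S1 reads c0=4 → after 1×micro: 2 ⇒ (c0=4, c1=2)
[Gauss-Seidel] macro 2: S0 reads c0=4 → after 2×micro: 8; S1 reads c0=8 → after 1×micro: 2 ⇒ (c0=8, c1=2)
[Gauss-Seidel] macro 3: S0 reads c0=8 → after 2×micro: 16; S1 reads c0=16 → after 1×micro: 2 ⇒ (c0=16, c1=2)

first divergence at macro-step: never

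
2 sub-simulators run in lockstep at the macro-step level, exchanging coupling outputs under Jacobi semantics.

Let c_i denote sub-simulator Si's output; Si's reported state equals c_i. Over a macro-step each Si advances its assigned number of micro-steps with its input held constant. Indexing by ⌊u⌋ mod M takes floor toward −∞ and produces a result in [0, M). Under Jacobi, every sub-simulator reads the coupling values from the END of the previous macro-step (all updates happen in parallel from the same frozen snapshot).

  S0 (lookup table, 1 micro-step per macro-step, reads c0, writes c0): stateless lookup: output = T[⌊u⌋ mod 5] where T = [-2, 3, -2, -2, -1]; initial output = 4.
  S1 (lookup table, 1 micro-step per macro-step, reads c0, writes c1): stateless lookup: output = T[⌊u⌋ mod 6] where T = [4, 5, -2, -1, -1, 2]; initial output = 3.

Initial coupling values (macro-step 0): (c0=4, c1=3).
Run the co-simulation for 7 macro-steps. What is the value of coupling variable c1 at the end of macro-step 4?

macro 1: S0 reads c0=4 → after 1×micro: -1; S1 reads c0=4 → after 1×micro: -1 ⇒ (c0=-1, c1=-1)
macro 2: S0 reads c0=-1 → after 1×micro: -1; S1 reads c0=-1 → after 1×micro: 2 ⇒ (c0=-1, c1=2)
macro 3: S0 reads c0=-1 → after 1×micro: -1; S1 reads c0=-1 → after 1×micro: 2 ⇒ (c0=-1, c1=2)
macro 4: S0 reads c0=-1 → after 1×micro: -1; S1 reads c0=-1 → after 1×micro: 2 ⇒ (c0=-1, c1=2)
macro 5: S0 reads c0=-1 → after 1×micro: -1; S1 reads c0=-1 → after 1×micro: 2 ⇒ (c0=-1, c1=2)
macro 6: S0 reads c0=-1 → after 1×micro: -1; S1 reads c0=-1 → after 1×micro: 2 ⇒ (c0=-1, c1=2)
macro 7: S0 reads c0=-1 → after 1×micro: -1; S1 reads c0=-1 → after 1×micro: 2 ⇒ (c0=-1, c1=2)

c1 at macro-step 4 = 2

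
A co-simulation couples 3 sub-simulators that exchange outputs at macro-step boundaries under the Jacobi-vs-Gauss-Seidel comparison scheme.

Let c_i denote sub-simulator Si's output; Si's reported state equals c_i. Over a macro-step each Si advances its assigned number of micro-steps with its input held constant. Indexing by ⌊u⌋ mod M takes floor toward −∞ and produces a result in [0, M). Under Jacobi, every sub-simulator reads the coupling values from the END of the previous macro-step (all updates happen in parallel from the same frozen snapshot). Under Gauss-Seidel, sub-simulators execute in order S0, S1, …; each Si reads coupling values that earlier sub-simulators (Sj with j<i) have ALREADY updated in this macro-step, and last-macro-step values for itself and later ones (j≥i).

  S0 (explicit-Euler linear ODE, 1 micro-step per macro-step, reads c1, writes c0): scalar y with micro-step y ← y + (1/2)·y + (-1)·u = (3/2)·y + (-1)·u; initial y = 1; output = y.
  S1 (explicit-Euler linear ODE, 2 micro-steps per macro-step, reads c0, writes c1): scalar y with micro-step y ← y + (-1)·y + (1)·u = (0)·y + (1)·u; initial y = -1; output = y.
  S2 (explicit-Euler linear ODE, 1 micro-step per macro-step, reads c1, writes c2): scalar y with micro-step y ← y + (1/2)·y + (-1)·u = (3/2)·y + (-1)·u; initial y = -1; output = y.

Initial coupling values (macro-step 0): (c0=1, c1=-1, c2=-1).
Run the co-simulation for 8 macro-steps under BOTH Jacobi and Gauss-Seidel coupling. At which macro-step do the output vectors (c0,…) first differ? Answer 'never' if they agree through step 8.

[Jacobi] macro 1: S0 reads c1=-1 → after 1×micro: 5/2; S1 reads c0=1 → after 2×micro: 1; S2 reads c1=-1 → after 1×micro: -1/2 ⇒ (c0=5/2, c1=1, c2=-1/2)
[Jacobi] macro 2: S0 reads c1=1 → after 1×micro: 11/4; S1 reads c0=5/2 → after 2×micro: 5/2; S2 reads c1=1 → after 1×micro: -7/4 ⇒ (c0=11/4, c1=5/2, c2=-7/4)
[Jacobi] macro 3: S0 reads c1=5/2 → after 1×micro: 13/8; S1 reads c0=11/4 → after 2×micro: 11/4; S2 reads c1=5/2 → after 1×micro: -41/8 ⇒ (c0=13/8, c1=11/4, c2=-41/8)
[Jacobi] macro 4: S0 reads c1=11/4 → after 1×micro: -5/16; S1 reads c0=13/8 → after 2×micro: 13/8; S2 reads c1=11/4 → after 1×micro: -167/16 ⇒ (c0=-5/16, c1=13/8, c2=-167/16)
[Jacobi] macro 5: S0 reads c1=13/8 → after 1×micro: -67/32; S1 reads c0=-5/16 → after 2×micro: -5/16; S2 reads c1=13/8 → after 1×micro: -553/32 ⇒ (c0=-67/32, c1=-5/16, c2=-553/32)
[Jacobi] macro 6: S0 reads c1=-5/16 → after 1×micro: -181/64; S1 reads c0=-67/32 → after 2×micro: -67/32; S2 reads c1=-5/16 → after 1×micro: -1639/64 ⇒ (c0=-181/64, c1=-67/32, c2=-1639/64)
[Jacobi] macro 7: S0 reads c1=-67/32 → after 1×micro: -275/128; S1 reads c0=-181/64 → after 2×micro: -181/64; S2 reads c1=-67/32 → after 1×micro: -4649/128 ⇒ (c0=-275/128, c1=-181/64, c2=-4649/128)
[Jacobi] macro 8: S0 reads c1=-181/64 → after 1×micro: -101/256; S1 reads c0=-275/128 → after 2×micro: -275/128; S2 reads c1=-181/64 → after 1×micro: -13223/256 ⇒ (c0=-101/256, c1=-275/128, c2=-13223/256)
[Gauss-Seidel] macro 1: S0 reads c1=-1 → after 1×micro: 5/2; S1 reads c0=5/2 → after 2×micro: 5/2; S2 reads c1=5/2 → after 1×micro: -4 ⇒ (c0=5/2, c1=5/2, c2=-4)
[Gauss-Seidel] macro 2: S0 reads c1=5/2 → after 1×micro: 5/4; S1 reads c0=5/4 → after 2×micro: 5/4; S2 reads c1=5/4 → after 1×micro: -29/4 ⇒ (c0=5/4, c1=5/4, c2=-29/4)
[Gauss-Seidel] macro 3: S0 reads c1=5/4 → after 1×micro: 5/8; S1 reads c0=5/8 → after 2×micro: 5/8; S2 reads c1=5/8 → after 1×micro: -23/2 ⇒ (c0=5/8, c1=5/8, c2=-23/2)
[Gauss-Seidel] macro 4: S0 reads c1=5/8 → after 1×micro: 5/16; S1 reads c0=5/16 → after 2×micro: 5/16; S2 reads c1=5/16 → after 1×micro: -281/16 ⇒ (c0=5/16, c1=5/16, c2=-281/16)
[Gauss-Seidel] macro 5: S0 reads c1=5/16 → after 1×micro: 5/32; S1 reads c0=5/32 → after 2×micro: 5/32; S2 reads c1=5/32 → after 1×micro: -53/2 ⇒ (c0=5/32, c1=5/32, c2=-53/2)
[Gauss-Seidel] macro 6: S0 reads c1=5/32 → after 1×micro: 5/64; S1 reads c0=5/64 → after 2×micro: 5/64; S2 reads c1=5/64 → after 1×micro: -2549/64 ⇒ (c0=5/64, c1=5/64, c2=-2549/64)
[Gauss-Seidel] macro 7: S0 reads c1=5/64 → after 1×micro: 5/128; S1 reads c0=5/128 → after 2×micro: 5/128; S2 reads c1=5/128 → after 1×micro: -1913/32 ⇒ (c0=5/128, c1=5/128, c2=-1913/32)
[Gauss-Seidel] macro 8: S0 reads c1=5/128 → after 1×micro: 5/256; S1 reads c0=5/256 → after 2×micro: 5/256; S2 reads c1=5/256 → after 1×micro: -22961/256 ⇒ (c0=5/256, c1=5/256, c2=-22961/256)

first divergence at macro-step: 1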